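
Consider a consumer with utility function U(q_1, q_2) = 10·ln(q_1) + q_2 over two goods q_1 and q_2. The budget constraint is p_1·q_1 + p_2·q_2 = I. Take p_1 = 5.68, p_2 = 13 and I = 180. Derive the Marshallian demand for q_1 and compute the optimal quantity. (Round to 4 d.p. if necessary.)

MU_q_1 = 10/q_1, MU_q_2 = 1. Tangency: 10/q_1 = p_1/p_2.
So q_1*(p_1,p_2) = 10·p_2/p_1, independent of income; and q_2* = (I − 10·p_2)/p_2.
At the given prices: q_1* = 10·13/5.68 = 22.8873.

q_1* = 22.8873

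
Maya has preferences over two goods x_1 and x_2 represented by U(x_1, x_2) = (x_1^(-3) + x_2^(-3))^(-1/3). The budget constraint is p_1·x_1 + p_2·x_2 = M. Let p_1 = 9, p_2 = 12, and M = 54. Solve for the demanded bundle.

x_1* = 2.6776, x_2* = 2.4918

From the CES first-order condition, (x_2/x_1)^(4) = p_1/p_2.
Solve for the ratio: x_2/x_1 = [p_1/p_2]^(0.25).
Substitute x_2 = (x_2/x_1)·x_1 into the budget: x_1* = M/(p_1 + p_2·(x_2/x_1)).
Numerically x_2/x_1 = 0.930605, so x_1* = 54/(9 + 12·0.930605) = 2.6776 and x_2* = 0.930605·2.6776 = 2.4918.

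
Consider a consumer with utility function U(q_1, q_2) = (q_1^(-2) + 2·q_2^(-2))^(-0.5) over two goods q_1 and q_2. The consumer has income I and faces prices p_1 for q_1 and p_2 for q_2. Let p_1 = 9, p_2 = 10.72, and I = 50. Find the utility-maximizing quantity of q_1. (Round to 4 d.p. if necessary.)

MU_q_1 ∝ q_1^(-3), MU_q_2 ∝ 2·q_2^(-3), so MRS = (1/2)·(q_2/q_1)^(3) = p_1/p_2.
Hence q_2/q_1 = (2·p_1/p_2)^(1/(3)), i.e. raised to the 1/3 power.
With the ratio pinned down, the budget gives q_1* = I/(p_1 + p_2·(q_2/q_1)) and q_2* = (q_2/q_1)·q_1*.
Numerically q_2/q_1 = 1.188573, so q_1* = 50/(9 + 10.72·1.188573) = 2.2997.

q_1* = 2.2997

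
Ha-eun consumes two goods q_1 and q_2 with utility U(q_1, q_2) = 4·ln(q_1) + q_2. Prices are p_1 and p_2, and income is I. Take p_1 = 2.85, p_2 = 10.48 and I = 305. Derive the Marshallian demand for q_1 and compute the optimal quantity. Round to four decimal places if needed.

So q_1*(p_1,p_2) = 4·p_2/p_1, independent of income; and q_2* = (I − 4·p_2)/p_2.
At the given prices: q_1* = 4·10.48/2.85 = 14.7088.

q_1* = 14.7088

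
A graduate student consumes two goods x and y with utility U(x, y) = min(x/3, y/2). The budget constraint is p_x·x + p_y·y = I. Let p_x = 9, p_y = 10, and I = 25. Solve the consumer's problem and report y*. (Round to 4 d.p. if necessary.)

Leontief preferences: the optimum is at the kink where x/3 = y/2, i.e. y = (2/3)·x.
Budget: p_x·x + p_y·(2/3)·x = I, so (3·p_x + 2·p_y)·x = 3·I.
Demand: x*(p_x,p_y,I) = 3·I/(3·p_x + 2·p_y), y* = 2·I/(3·p_x + 2·p_y).
Here 3·9 + 2·10 = 47, giving y* = 1.0638.

y* = 1.0638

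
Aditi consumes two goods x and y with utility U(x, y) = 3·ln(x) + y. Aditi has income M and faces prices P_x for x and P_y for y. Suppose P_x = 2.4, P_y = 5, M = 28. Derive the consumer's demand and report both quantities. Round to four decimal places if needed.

So x*(P_x,P_y) = 3·P_y/P_x, independent of income; and y* = (M − 3·P_y)/P_y.
At the given prices: x* = 3·5/2.4 = 6.25, and y* = 2.6.

x* = 6.25, y* = 2.6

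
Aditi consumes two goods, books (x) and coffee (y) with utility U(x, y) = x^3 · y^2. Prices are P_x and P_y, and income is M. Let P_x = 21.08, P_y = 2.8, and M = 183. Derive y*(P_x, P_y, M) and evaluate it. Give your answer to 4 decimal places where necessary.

y* = 26.1429

Demand: x*(P_x,P_y,M) = 0.6·M/P_x and y* = 0.4·M/P_y.
At P_x=21.08, P_y=2.8, M=183: y* = 0.4·183/2.8 = 26.1429.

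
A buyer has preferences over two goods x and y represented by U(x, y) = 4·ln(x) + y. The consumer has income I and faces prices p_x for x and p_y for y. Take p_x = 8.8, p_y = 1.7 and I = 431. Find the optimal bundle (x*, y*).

Set MRS = p_x/p_y: (4/x)/1 = p_x/p_y.
So x*(p_x,p_y) = 4·p_y/p_x, independent of income; and y* = (I − 4·p_y)/p_y.
At the given prices: x* = 4·1.7/8.8 = 0.7727, and y* = 249.5294.

x* = 0.7727, y* = 249.5294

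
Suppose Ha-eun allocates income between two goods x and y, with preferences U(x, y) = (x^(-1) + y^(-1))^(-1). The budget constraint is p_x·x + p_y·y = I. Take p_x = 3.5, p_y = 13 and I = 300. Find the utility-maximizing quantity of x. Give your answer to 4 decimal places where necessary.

From the CES first-order condition, (y/x)^(2) = p_x/p_y.
Hence y/x = (p_x/p_y)^(1/(2)), i.e. raised to the 0.5 power.
With the ratio pinned down, the budget gives x* = I/(p_x + p_y·(y/x)) and y* = (y/x)·x*.
Numerically y/x = 0.518875, so x* = 300/(3.5 + 13·0.518875) = 29.2815.

x* = 29.2815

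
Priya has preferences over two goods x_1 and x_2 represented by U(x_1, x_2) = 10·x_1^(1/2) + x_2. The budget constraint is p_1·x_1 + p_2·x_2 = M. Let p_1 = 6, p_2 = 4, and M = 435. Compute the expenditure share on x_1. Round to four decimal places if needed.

Set MRS = p_1/p_2: 5·x_1^(−1/2) = p_1/p_2.
Solve: √x_1 = 5·p_2/p_1, so x_1*(p_1,p_2) = (5·p_2/p_1)², and x_2* = (M − p_1·x_1*)/p_2.
Plugging in: x_1* = (5·4/6)² = 11.1111, x_2* = 92.0833.
Expenditure on x_1: 6·11.1111 = 66.6667; share = 0.1533.

share on x_1 = 0.1533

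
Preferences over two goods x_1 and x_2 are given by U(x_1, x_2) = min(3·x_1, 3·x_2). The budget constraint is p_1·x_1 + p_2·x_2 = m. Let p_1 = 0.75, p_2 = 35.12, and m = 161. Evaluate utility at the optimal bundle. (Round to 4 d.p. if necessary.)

V = 13.4653

Leontief preferences: the optimum is at the kink where x_1/3 = x_2/3, i.e. x_2 = x_1.
Budget: p_1·x_1 + p_2·x_1 = m, so (3·p_1 + 3·p_2)·x_1 = 3·m.
Demand: x_1*(p_1,p_2,m) = 3·m/(3·p_1 + 3·p_2), x_2* = 3·m/(3·p_1 + 3·p_2).
Here 3·0.75 + 3·35.12 = 107.61, giving x_1* = 4.4884 and x_2* = 4.4884.
Utility at the optimum: U(4.4884, 4.4884) = 13.4653.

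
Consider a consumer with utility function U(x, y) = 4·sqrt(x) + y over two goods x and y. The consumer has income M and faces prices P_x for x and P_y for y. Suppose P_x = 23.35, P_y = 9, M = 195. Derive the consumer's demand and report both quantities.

Thus x* = (2·P_y/P_x)² — independent of M — with the rest of income spent on y.
Plugging in: x* = (2·9/23.35)² = 0.5943, y* = 20.1249.

x* = 0.5943, y* = 20.1249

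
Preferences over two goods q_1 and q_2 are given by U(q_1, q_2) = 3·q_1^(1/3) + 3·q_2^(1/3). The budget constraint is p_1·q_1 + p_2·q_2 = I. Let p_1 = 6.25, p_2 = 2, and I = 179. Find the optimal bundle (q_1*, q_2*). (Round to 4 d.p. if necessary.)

q_1* = 10.3477, q_2* = 57.1635

MU_q_1 ∝ 3·q_1^(-2/3), MU_q_2 ∝ 3·q_2^(-2/3), so MRS = (q_2/q_1)^(2/3) = p_1/p_2.
Hence q_2/q_1 = (p_1/p_2)^(1/(2/3)), i.e. raised to the 1.5 power.
Substitute q_2 = (q_2/q_1)·q_1 into the budget: q_1* = I/(p_1 + p_2·(q_2/q_1)).
Numerically q_2/q_1 = 5.524272, so q_1* = 179/(6.25 + 2·5.524272) = 10.3477 and q_2* = 5.524272·10.3477 = 57.1635.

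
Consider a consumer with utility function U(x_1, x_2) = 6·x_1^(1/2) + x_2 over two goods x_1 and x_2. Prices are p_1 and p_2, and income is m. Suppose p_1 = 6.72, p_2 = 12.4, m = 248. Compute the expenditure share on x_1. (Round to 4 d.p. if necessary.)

Set MRS = p_1/p_2: 3·x_1^(−1/2) = p_1/p_2.
Thus x_1* = (3·p_2/p_1)² — independent of m — with the rest of income spent on x_2.
Plugging in: x_1* = (3·12.4/6.72)² = 30.6441, x_2* = 3.3929.
Expenditure on x_1: 6.72·30.6441 = 205.9286; share = 0.8304.

share on x_1 = 0.8304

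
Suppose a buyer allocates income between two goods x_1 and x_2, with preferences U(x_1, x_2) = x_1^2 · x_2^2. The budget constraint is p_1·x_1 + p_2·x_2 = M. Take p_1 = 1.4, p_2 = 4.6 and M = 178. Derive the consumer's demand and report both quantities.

MU_x_1/MU_x_2 = (2·x_2)/(2·x_1); tangency sets this equal to p_1/p_2.
Rearranging, p_2·x_2 = p_1·x_1. Substituting into the budget gives p_1·x_1·(1 + 1) = M.
Demand: x_1*(p_1,p_2,M) = 0.5·M/p_1 and x_2* = 0.5·M/p_2.
At p_1=1.4, p_2=4.6, M=178: x_1* = 0.5·178/1.4 = 63.5714, x_2* = 19.3478.

x_1* = 63.5714, x_2* = 19.3478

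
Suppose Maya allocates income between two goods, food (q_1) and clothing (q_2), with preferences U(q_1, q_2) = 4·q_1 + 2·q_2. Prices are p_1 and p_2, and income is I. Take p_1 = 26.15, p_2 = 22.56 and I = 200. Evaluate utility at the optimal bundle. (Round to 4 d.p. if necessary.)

Linear utility — the consumer picks whichever good has higher MU/price: 4/26.15 = 0.153 vs 2/22.56 = 0.0887.
q_1 gives more utility per dollar, so spend all income on q_1: q_1* = I/p_1, q_2* = 0.
Numerically: q_1* = 7.6482, q_2* = 0.
Utility at the optimum: U(7.6482, 0) = 30.5927.

V = 30.5927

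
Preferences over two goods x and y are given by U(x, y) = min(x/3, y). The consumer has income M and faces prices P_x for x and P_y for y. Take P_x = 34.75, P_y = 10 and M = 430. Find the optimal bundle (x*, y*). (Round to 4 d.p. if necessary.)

x* = 11.291, y* = 3.7637

With perfect complements, no substitution: consume in ratio x:y = 3:1.
Budget: P_x·x + P_y·(1/3)·x = M, so (3·P_x + P_y)·x = 3·M.
Demand: x*(P_x,P_y,M) = 3·M/(3·P_x + P_y), y* = M/(3·P_x + P_y).
Here 3·34.75 + 10 = 114.25, giving x* = 11.291 and y* = 3.7637.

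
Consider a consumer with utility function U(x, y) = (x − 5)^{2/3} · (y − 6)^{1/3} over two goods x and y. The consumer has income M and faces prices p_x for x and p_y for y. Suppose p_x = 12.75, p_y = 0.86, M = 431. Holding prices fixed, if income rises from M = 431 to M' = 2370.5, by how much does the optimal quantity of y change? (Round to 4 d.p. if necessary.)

Let x' = x−5, y' = y−6. MRS = 2·y'/x' = p_x/p_y.
After buying the subsistence bundle (5, 6), a share 2/3 of the remaining income goes to x: x* = 5 + 2/3·(M − 5p_x − 6p_y)/p_x.
Discretionary income = 431 − 5·12.75 − 6·0.86 = 362.09; y* = 6 + 1/3·362.09/0.86 = 146.345.
At M' = 2370.5: y* = 898.0891. Change: 898.0891 − 146.345 = 751.7442.

Δy* = 751.7442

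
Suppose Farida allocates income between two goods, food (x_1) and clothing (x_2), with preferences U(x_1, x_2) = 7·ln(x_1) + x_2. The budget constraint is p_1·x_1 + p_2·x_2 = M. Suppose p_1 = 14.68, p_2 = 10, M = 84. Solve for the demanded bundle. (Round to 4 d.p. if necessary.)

x_1* = 4.7684, x_2* = 1.4

MU_x_1 = 7/x_1, MU_x_2 = 1. Tangency: 7/x_1 = p_1/p_2.
So x_1*(p_1,p_2) = 7·p_2/p_1, independent of income; and x_2* = (M − 7·p_2)/p_2.
At the given prices: x_1* = 7·10/14.68 = 4.7684, and x_2* = 1.4.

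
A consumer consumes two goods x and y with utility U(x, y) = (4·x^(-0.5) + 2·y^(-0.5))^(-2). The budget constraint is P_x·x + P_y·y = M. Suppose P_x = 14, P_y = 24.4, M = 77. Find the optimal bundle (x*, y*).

x* = 3.1284, y* = 1.3608

From the CES first-order condition, 2·(y/x)^(1.5) = P_x/P_y.
Solve for the ratio: y/x = [(1/2)·P_x/P_y]^(2/3).
With the ratio pinned down, the budget gives x* = M/(P_x + P_y·(y/x)) and y* = (y/x)·x*.
Numerically y/x = 0.434983, so x* = 77/(14 + 24.4·0.434983) = 3.1284 and y* = 0.434983·3.1284 = 1.3608.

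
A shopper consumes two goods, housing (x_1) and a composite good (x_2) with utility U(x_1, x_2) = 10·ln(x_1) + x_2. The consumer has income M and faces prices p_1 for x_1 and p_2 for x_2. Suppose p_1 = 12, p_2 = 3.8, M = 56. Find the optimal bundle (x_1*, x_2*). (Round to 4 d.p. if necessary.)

x_1* = 3.1667, x_2* = 4.7368

So x_1*(p_1,p_2) = 10·p_2/p_1, independent of income; and x_2* = (M − 10·p_2)/p_2.
At the given prices: x_1* = 10·3.8/12 = 3.1667, and x_2* = 4.7368.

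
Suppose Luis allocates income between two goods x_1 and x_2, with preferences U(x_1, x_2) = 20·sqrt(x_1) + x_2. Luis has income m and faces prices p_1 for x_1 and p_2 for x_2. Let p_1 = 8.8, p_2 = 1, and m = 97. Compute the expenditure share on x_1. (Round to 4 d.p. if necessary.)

Set MRS = p_1/p_2: 10·x_1^(−1/2) = p_1/p_2.
Thus x_1* = (10·p_2/p_1)² — independent of m — with the rest of income spent on x_2.
Plugging in: x_1* = (10·1/8.8)² = 1.2913, x_2* = 85.6364.
Expenditure on x_1: 8.8·1.2913 = 11.3636; share = 0.1172.

share on x_1 = 0.1172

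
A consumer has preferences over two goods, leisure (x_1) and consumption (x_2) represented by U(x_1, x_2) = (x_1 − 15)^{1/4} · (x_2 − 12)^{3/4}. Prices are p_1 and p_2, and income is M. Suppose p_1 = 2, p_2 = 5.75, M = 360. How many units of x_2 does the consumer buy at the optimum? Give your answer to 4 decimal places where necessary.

x_2* = 46.0435

Let x_1' = x_1−15, x_2' = x_2−12. MRS = (1/3)·x_2'/x_1' = p_1/p_2.
Substituting into the budget: x_1* = 15 + 0.25·(M − 15·p_1 − 12·p_2)/p_1, and x_2* = 12 + 0.75·(…)/p_2.
Discretionary income = 360 − 15·2 − 12·5.75 = 261; x_2* = 12 + 0.75·261/5.75 = 46.0435.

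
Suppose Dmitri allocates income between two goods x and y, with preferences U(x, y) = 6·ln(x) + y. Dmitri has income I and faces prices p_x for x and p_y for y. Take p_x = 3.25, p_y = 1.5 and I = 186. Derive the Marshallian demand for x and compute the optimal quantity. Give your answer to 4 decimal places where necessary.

x* = 2.7692

MU_x = 6/x, MU_y = 1. Tangency: 6/x = p_x/p_y.
So x*(p_x,p_y) = 6·p_y/p_x, independent of income; and y* = (I − 6·p_y)/p_y.
At the given prices: x* = 6·1.5/3.25 = 2.7692.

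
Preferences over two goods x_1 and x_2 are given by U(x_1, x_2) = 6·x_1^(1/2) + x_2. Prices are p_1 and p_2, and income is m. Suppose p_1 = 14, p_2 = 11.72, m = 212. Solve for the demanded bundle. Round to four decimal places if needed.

x_1* = 6.3073, x_2* = 10.5545

Set MRS = p_1/p_2: 3·x_1^(−1/2) = p_1/p_2.
Solve: √x_1 = 3·p_2/p_1, so x_1*(p_1,p_2) = (3·p_2/p_1)², and x_2* = (m − p_1·x_1*)/p_2.
Plugging in: x_1* = (3·11.72/14)² = 6.3073, x_2* = 10.5545.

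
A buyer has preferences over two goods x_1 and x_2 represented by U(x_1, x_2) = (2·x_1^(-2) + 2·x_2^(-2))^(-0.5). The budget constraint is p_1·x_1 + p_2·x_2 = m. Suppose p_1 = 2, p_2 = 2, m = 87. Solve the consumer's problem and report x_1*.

MU_x_1 ∝ 2·x_1^(-3), MU_x_2 ∝ 2·x_2^(-3), so MRS = (x_2/x_1)^(3) = p_1/p_2.
Solve for the ratio: x_2/x_1 = [p_1/p_2]^(1/3).
Substitute x_2 = (x_2/x_1)·x_1 into the budget: x_1* = m/(p_1 + p_2·(x_2/x_1)).
Numerically x_2/x_1 = 1, so x_1* = 87/(2 + 2·1) = 21.75.

x_1* = 21.75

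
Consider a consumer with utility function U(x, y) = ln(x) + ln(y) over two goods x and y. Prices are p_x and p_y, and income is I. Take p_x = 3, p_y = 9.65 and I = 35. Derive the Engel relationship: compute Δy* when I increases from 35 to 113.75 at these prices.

MU_x/MU_y = (y)/(x); tangency sets this equal to p_x/p_y.
Rearranging, p_y·y = p_x·x. Substituting into the budget gives p_x·x·(1 + 1) = I.
Demand: x*(p_x,p_y,I) = 0.5·I/p_x and y* = 0.5·I/p_y.
At p_x=3, p_y=9.65, I=35: y* = 0.5·35/9.65 = 1.8135.
At I' = 113.75: y* = 5.8938. Change: 5.8938 − 1.8135 = 4.0803.

Δy* = 4.0803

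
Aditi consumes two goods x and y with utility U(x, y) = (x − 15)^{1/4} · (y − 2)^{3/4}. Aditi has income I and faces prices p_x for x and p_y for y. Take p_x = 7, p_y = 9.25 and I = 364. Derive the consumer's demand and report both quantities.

Let x' = x−15, y' = y−2. MRS = (1/3)·y'/x' = p_x/p_y.
Substituting into the budget: x* = 15 + 0.25·(I − 15·p_x − 2·p_y)/p_x, and y* = 2 + 0.75·(…)/p_y.
Discretionary income = 364 − 15·7 − 2·9.25 = 240.5; x* = 15 + 0.25·240.5/7 = 23.5893; y* = 2 + 0.75·240.5/9.25 = 21.5.

x* = 23.5893, y* = 21.5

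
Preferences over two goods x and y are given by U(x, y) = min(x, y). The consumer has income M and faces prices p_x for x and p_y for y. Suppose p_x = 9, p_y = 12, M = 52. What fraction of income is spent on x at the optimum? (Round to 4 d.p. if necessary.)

share on x = 0.4286

With perfect complements, no substitution: consume in ratio x:y = 1:1.
Budget: p_x·x + p_y·x = M, so (p_x + p_y)·x = M.
Demand: x*(p_x,p_y,M) = M/(p_x + p_y), y* = M/(p_x + p_y).
Here 9 + 12 = 21, giving x* = 2.4762 and y* = 2.4762.
Expenditure on x: 9·2.4762 = 22.2857; share = 0.4286.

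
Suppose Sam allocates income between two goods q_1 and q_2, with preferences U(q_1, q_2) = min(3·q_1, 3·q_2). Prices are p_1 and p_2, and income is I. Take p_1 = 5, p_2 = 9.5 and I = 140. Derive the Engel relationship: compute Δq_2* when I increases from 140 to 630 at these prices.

Leontief preferences: the optimum is at the kink where q_1/3 = q_2/3, i.e. q_2 = q_1.
Budget: p_1·q_1 + p_2·q_1 = I, so (3·p_1 + 3·p_2)·q_1 = 3·I.
Demand: q_1*(p_1,p_2,I) = 3·I/(3·p_1 + 3·p_2), q_2* = 3·I/(3·p_1 + 3·p_2).
Here 3·5 + 3·9.5 = 43.5, giving q_2* = 9.6552.
At I' = 630: q_2* = 43.4483. Change: 43.4483 − 9.6552 = 33.7931.

Δq_2* = 33.7931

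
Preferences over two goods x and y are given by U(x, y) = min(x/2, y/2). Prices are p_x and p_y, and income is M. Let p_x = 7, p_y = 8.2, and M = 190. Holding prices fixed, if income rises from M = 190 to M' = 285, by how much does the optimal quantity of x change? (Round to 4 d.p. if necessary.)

Δx* = 6.25

With perfect complements, no substitution: consume in ratio x:y = 2:2.
Budget: p_x·x + p_y·x = M, so (2·p_x + 2·p_y)·x = 2·M.
Demand: x*(p_x,p_y,M) = 2·M/(2·p_x + 2·p_y), y* = 2·M/(2·p_x + 2·p_y).
Here 2·7 + 2·8.2 = 30.4, giving x* = 12.5.
At M' = 285: x* = 18.75. Change: 18.75 − 12.5 = 6.25.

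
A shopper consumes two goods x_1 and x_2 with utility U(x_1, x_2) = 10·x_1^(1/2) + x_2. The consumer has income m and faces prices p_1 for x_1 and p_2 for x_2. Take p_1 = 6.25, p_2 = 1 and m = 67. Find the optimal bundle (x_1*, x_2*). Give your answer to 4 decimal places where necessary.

Thus x_1* = (5·p_2/p_1)² — independent of m — with the rest of income spent on x_2.
Plugging in: x_1* = (5·1/6.25)² = 0.64, x_2* = 63.

x_1* = 0.64, x_2* = 63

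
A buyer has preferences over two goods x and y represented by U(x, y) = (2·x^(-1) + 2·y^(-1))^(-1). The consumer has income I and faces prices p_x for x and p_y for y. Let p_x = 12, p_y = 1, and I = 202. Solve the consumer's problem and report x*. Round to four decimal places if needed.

Substitute y = (y/x)·x into the budget: x* = I/(p_x + p_y·(y/x)).
Numerically y/x = 3.464102, so x* = 202/(12 + 1·3.464102) = 13.0625.

x* = 13.0625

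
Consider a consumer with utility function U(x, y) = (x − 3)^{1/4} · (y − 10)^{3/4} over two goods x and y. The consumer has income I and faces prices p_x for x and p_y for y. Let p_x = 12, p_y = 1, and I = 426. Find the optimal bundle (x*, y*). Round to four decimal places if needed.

Substituting into the budget: x* = 3 + 0.25·(I − 3·p_x − 10·p_y)/p_x, and y* = 10 + 0.75·(…)/p_y.
Discretionary income = 426 − 3·12 − 10·1 = 380; x* = 3 + 0.25·380/12 = 10.9167; y* = 10 + 0.75·380/1 = 295.

x* = 10.9167, y* = 295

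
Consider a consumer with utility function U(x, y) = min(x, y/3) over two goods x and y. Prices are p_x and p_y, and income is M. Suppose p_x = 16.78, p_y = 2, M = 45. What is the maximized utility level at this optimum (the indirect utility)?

With perfect complements, no substitution: consume in ratio x:y = 1:3.
Budget: p_x·x + p_y·3·x = M, so (p_x + 3·p_y)·x = M.
Demand: x*(p_x,p_y,M) = M/(p_x + 3·p_y), y* = 3·M/(p_x + 3·p_y).
Here 16.78 + 3·2 = 22.78, giving x* = 1.9754 and y* = 5.9263.
Utility at the optimum: U(1.9754, 5.9263) = 1.9754.

V = 1.9754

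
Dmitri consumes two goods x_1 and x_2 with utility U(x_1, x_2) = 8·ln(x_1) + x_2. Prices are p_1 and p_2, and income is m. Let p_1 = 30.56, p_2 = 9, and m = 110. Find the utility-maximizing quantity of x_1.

x_1* = 2.356

MU_x_1 = 8/x_1, MU_x_2 = 1. Tangency: 8/x_1 = p_1/p_2.
So x_1*(p_1,p_2) = 8·p_2/p_1, independent of income; and x_2* = (m − 8·p_2)/p_2.
At the given prices: x_1* = 8·9/30.56 = 2.356.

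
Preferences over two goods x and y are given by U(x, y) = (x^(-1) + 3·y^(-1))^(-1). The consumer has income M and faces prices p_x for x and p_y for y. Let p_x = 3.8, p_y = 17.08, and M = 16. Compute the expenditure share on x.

MRS = MU_x/MU_y = (1/3)·(y/x)^(2). Set equal to p_x/p_y.
Solve for the ratio: y/x = [3·p_x/p_y]^(0.5).
Substitute y = (y/x)·x into the budget: x* = M/(p_x + p_y·(y/x)).
Numerically y/x = 0.816974, so x* = 16/(3.8 + 17.08·0.816974) = 0.9012 and y* = 0.816974·0.9012 = 0.7363.
Expenditure on x: 3.8·0.9012 = 3.4246; share = 0.214.

share on x = 0.214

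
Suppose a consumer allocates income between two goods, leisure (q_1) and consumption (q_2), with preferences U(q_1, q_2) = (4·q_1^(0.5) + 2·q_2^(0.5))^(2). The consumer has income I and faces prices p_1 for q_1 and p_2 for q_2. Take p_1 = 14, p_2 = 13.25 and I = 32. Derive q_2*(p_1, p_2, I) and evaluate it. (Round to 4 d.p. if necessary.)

From the CES first-order condition, 2·(q_2/q_1)^(0.5) = p_1/p_2.
Hence q_2/q_1 = ((1/2)·p_1/p_2)^(1/(0.5)), i.e. raised to the 2 power.
Substitute q_2 = (q_2/q_1)·q_1 into the budget: q_1* = I/(p_1 + p_2·(q_2/q_1)).
Numerically q_2/q_1 = 0.279103, so q_1* = 32/(14 + 13.25·0.279103) = 1.8081 and q_2* = 0.279103·1.8081 = 0.5046.

q_2* = 0.5046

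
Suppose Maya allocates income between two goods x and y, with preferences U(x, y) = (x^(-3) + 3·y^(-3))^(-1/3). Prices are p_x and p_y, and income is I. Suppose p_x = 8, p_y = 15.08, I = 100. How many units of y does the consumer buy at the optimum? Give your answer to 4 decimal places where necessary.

y* = 4.504

From the CES first-order condition, (1/3)·(y/x)^(4) = p_x/p_y.
Solve for the ratio: y/x = [3·p_x/p_y]^(0.25).
With the ratio pinned down, the budget gives x* = I/(p_x + p_y·(y/x)) and y* = (y/x)·x*.
Numerically y/x = 1.123188, so x* = 100/(8 + 15.08·1.123188) = 4.01 and y* = 1.123188·4.01 = 4.504.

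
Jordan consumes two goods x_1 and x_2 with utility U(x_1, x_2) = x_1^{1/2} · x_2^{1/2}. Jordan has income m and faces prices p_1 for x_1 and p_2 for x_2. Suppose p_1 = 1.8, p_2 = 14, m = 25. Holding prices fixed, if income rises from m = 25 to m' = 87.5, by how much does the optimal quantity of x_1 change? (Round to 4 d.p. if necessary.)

Δx_1* = 17.3611

At p_1=1.8, p_2=14, m=25: x_1* = 0.5·25/1.8 = 6.9444.
At m' = 87.5: x_1* = 24.3056. Change: 24.3056 − 6.9444 = 17.3611.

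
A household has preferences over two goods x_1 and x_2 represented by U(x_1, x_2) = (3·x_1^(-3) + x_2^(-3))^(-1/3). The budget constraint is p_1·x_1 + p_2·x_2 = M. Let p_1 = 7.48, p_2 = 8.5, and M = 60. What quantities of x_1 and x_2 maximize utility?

x_1* = 4.3683, x_2* = 3.2148

With the ratio pinned down, the budget gives x_1* = M/(p_1 + p_2·(x_2/x_1)) and x_2* = (x_2/x_1)·x_1*.
Numerically x_2/x_1 = 0.735937, so x_1* = 60/(7.48 + 8.5·0.735937) = 4.3683 and x_2* = 0.735937·4.3683 = 3.2148.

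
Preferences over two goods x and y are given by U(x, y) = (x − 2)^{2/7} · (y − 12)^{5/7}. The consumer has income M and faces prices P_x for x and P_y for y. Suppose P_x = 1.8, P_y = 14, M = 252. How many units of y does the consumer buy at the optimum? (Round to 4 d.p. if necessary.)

This is Cobb-Douglas in (x−2, y−12): tangency gives 2/7·P_y·(y−12) = 5/7·P_x·(x−2).
Substituting into the budget: x* = 2 + 2/7·(M − 2·P_x − 12·P_y)/P_x, and y* = 12 + 5/7·(…)/P_y.
Discretionary income = 252 − 2·1.8 − 12·14 = 80.4; y* = 12 + 5/7·80.4/14 = 16.102.

y* = 16.102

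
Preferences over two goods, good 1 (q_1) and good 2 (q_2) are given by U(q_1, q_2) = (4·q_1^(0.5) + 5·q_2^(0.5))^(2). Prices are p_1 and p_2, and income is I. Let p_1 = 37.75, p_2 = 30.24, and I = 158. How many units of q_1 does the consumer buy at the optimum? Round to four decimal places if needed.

q_1* = 1.4185

Substitute q_2 = (q_2/q_1)·q_1 into the budget: q_1* = I/(p_1 + p_2·(q_2/q_1)).
Numerically q_2/q_1 = 2.434952, so q_1* = 158/(37.75 + 30.24·2.434952) = 1.4185.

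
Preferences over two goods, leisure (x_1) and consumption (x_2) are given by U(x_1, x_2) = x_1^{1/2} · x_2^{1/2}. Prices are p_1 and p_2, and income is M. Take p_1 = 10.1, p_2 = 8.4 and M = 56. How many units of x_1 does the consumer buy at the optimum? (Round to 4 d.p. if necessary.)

x_1* = 2.7723

At p_1=10.1, p_2=8.4, M=56: x_1* = 0.5·56/10.1 = 2.7723.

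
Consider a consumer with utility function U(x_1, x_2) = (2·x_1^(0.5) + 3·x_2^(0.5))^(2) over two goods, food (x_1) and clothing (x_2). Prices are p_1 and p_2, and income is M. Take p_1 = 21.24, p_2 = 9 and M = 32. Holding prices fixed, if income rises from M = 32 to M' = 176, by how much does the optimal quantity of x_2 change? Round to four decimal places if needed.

Δx_2* = 13.4643

From the CES first-order condition, (2/3)·(x_2/x_1)^(0.5) = p_1/p_2.
Solve for the ratio: x_2/x_1 = [(3/2)·p_1/p_2]^(2).
With the ratio pinned down, the budget gives x_1* = M/(p_1 + p_2·(x_2/x_1)) and x_2* = (x_2/x_1)·x_1*.
Numerically x_2/x_1 = 12.5316, so x_1* = 32/(21.24 + 9·12.5316) = 0.2388 and x_2* = 12.5316·0.2388 = 2.9921.
At M' = 176: x_2* = 16.4564. Change: 16.4564 − 2.9921 = 13.4643.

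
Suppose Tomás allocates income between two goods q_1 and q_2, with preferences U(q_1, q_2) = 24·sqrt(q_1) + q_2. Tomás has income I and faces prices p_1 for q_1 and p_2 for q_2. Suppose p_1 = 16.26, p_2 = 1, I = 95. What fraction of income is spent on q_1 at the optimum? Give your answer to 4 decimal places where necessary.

Utility is quasi-linear in q_2; the FOC for q_1 is 12/√q_1 = p_1/p_2.
Solve: √q_1 = 12·p_2/p_1, so q_1*(p_1,p_2) = (12·p_2/p_1)², and q_2* = (I − p_1·q_1*)/p_2.
Plugging in: q_1* = (12·1/16.26)² = 0.5447, q_2* = 86.1439.
Expenditure on q_1: 16.26·0.5447 = 8.8561; share = 0.0932.

share on q_1 = 0.0932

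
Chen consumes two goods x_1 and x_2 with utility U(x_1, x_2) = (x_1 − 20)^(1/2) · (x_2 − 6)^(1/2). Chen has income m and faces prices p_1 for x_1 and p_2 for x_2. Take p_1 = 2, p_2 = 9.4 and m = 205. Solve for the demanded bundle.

This is Cobb-Douglas in (x_1−20, x_2−6): tangency gives 0.5·p_2·(x_2−6) = 0.5·p_1·(x_1−20).
After buying the subsistence bundle (20, 6), a share 0.5 of the remaining income goes to x_1: x_1* = 20 + 0.5·(m − 20p_1 − 6p_2)/p_1.
Discretionary income = 205 − 20·2 − 6·9.4 = 108.6; x_1* = 20 + 0.5·108.6/2 = 47.15; x_2* = 6 + 0.5·108.6/9.4 = 11.7766.

x_1* = 47.15, x_2* = 11.7766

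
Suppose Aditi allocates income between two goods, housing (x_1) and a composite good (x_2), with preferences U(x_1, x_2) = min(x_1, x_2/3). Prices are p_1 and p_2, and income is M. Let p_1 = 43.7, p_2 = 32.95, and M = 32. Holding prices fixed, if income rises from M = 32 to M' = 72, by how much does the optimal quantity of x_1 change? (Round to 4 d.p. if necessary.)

With perfect complements, no substitution: consume in ratio x_1:x_2 = 1:3.
Budget: p_1·x_1 + p_2·3·x_1 = M, so (p_1 + 3·p_2)·x_1 = M.
Demand: x_1*(p_1,p_2,M) = M/(p_1 + 3·p_2), x_2* = 3·M/(p_1 + 3·p_2).
Here 43.7 + 3·32.95 = 142.55, giving x_1* = 0.2245.
At M' = 72: x_1* = 0.5051. Change: 0.5051 − 0.2245 = 0.2806.

Δx_1* = 0.2806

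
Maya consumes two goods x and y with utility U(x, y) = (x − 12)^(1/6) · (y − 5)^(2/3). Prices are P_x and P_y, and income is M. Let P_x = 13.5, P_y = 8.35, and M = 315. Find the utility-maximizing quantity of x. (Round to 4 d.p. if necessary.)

Discretionary income = 315 − 12·13.5 − 5·8.35 = 111.25; x* = 12 + 0.2·111.25/13.5 = 13.6481.

x* = 13.6481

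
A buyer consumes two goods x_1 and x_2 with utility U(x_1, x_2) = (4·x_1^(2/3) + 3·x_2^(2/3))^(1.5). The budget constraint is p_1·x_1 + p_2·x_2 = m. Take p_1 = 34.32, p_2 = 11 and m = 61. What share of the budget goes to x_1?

share on x_1 = 0.1958

Substitute x_2 = (x_2/x_1)·x_1 into the budget: x_1* = m/(p_1 + p_2·(x_2/x_1)).
Numerically x_2/x_1 = 12.812904, so x_1* = 61/(34.32 + 11·12.812904) = 0.3481 and x_2* = 12.812904·0.3481 = 4.4595.
Expenditure on x_1: 34.32·0.3481 = 11.9451; share = 0.1958.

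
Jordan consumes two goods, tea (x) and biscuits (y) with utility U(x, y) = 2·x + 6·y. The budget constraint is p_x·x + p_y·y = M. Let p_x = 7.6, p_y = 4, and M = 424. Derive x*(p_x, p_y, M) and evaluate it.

Linear utility — the consumer picks whichever good has higher MU/price: 2/7.6 = 0.2632 vs 6/4 = 1.5.
y gives more utility per dollar, so spend all income on y: y* = M/p_y, x* = 0.
Numerically: x* = 0, y* = 106.

x* = 0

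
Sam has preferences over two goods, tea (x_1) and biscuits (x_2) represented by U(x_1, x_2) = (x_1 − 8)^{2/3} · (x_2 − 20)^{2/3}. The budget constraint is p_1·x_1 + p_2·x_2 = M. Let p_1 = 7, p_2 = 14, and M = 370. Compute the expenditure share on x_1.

MRS = (x_2−20)/(x_1−8). Tangency with p_1/p_2 gives x_2−20 = (p_1/p_2)·(x_1−8).
After buying the subsistence bundle (8, 20), a share 0.5 of the remaining income goes to x_1: x_1* = 8 + 0.5·(M − 8p_1 − 20p_2)/p_1.
Discretionary income = 370 − 8·7 − 20·14 = 34; x_1* = 8 + 0.5·34/7 = 10.4286; x_2* = 20 + 0.5·34/14 = 21.2143.
Expenditure on x_1: 7·10.4286 = 73; share = 0.1973.

share on x_1 = 0.1973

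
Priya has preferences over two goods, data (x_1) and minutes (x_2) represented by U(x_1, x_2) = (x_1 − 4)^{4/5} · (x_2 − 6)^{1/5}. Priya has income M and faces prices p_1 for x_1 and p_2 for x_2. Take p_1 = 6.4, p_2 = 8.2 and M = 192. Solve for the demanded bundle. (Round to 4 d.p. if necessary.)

Let x_1' = x_1−4, x_2' = x_2−6. MRS = 4·x_2'/x_1' = p_1/p_2.
Substituting into the budget: x_1* = 4 + 0.8·(M − 4·p_1 − 6·p_2)/p_1, and x_2* = 6 + 0.2·(…)/p_2.
Discretionary income = 192 − 4·6.4 − 6·8.2 = 117.2; x_1* = 4 + 0.8·117.2/6.4 = 18.65; x_2* = 6 + 0.2·117.2/8.2 = 8.8585.

x_1* = 18.65, x_2* = 8.8585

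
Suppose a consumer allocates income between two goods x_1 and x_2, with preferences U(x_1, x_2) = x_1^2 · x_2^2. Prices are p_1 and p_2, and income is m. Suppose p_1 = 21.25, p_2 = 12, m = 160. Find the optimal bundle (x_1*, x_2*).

The MRS is x_2/x_1. Set MRS = p_1/p_2.
So 2·p_2·x_2 = 2·p_1·x_1; combined with the budget, a share 0.5 of income goes to x_1.
Demand: x_1*(p_1,p_2,m) = 0.5·m/p_1 and x_2* = 0.5·m/p_2.
At p_1=21.25, p_2=12, m=160: x_1* = 0.5·160/21.25 = 3.7647, x_2* = 6.6667.

x_1* = 3.7647, x_2* = 6.6667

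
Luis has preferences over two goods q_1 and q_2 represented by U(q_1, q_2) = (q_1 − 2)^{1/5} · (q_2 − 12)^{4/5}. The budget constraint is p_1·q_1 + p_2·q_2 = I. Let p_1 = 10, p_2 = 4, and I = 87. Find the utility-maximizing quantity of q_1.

q_1* = 2.38

Discretionary income = 87 − 2·10 − 12·4 = 19; q_1* = 2 + 0.2·19/10 = 2.38.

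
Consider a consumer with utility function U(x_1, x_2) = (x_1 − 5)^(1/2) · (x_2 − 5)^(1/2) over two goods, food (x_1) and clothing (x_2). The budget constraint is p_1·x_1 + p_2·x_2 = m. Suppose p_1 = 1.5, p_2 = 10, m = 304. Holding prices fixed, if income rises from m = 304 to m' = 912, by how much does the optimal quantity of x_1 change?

Substituting into the budget: x_1* = 5 + 0.5·(m − 5·p_1 − 5·p_2)/p_1, and x_2* = 5 + 0.5·(…)/p_2.
Discretionary income = 304 − 5·1.5 − 5·10 = 246.5; x_1* = 5 + 0.5·246.5/1.5 = 87.1667.
At m' = 912: x_1* = 289.8333. Change: 289.8333 − 87.1667 = 202.6667.

Δx_1* = 202.6667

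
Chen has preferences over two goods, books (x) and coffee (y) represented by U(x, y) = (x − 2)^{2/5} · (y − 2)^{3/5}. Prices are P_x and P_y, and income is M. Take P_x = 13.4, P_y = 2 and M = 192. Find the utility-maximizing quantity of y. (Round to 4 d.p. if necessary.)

y* = 50.36

MRS = (2/3)·(y−2)/(x−2). Tangency with P_x/P_y gives y−2 = (3/2)·(P_x/P_y)·(x−2).
Substituting into the budget: x* = 2 + 0.4·(M − 2·P_x − 2·P_y)/P_x, and y* = 2 + 0.6·(…)/P_y.
Discretionary income = 192 − 2·13.4 − 2·2 = 161.2; y* = 2 + 0.6·161.2/2 = 50.36.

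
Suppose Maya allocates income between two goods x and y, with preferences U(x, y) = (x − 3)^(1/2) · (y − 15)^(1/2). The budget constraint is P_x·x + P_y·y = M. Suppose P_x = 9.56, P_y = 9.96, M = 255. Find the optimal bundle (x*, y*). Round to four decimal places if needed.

x* = 7.023, y* = 18.8614

MRS = (y−15)/(x−3). Tangency with P_x/P_y gives y−15 = (P_x/P_y)·(x−3).
After buying the subsistence bundle (3, 15), a share 0.5 of the remaining income goes to x: x* = 3 + 0.5·(M − 3P_x − 15P_y)/P_x.
Discretionary income = 255 − 3·9.56 − 15·9.96 = 76.92; x* = 3 + 0.5·76.92/9.56 = 7.023; y* = 15 + 0.5·76.92/9.96 = 18.8614.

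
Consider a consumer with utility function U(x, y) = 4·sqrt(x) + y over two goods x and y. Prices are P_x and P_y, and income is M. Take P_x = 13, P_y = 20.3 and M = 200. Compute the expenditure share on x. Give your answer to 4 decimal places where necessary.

Set MRS = P_x/P_y: 2·x^(−1/2) = P_x/P_y.
Solve: √x = 2·P_y/P_x, so x*(P_x,P_y) = (2·P_y/P_x)², and y* = (M − P_x·x*)/P_y.
Plugging in: x* = (2·20.3/13)² = 9.7536, y* = 3.6061.
Expenditure on x: 13·9.7536 = 126.7969; share = 0.634.

share on x = 0.634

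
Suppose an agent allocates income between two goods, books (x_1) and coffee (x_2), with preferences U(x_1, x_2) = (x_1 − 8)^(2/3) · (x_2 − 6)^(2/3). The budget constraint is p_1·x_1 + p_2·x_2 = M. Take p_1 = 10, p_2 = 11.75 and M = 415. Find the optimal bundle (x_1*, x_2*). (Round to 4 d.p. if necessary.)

x_1* = 21.225, x_2* = 17.2553

Let x_1' = x_1−8, x_2' = x_2−6. MRS = x_2'/x_1' = p_1/p_2.
After buying the subsistence bundle (8, 6), a share 0.5 of the remaining income goes to x_1: x_1* = 8 + 0.5·(M − 8p_1 − 6p_2)/p_1.
Discretionary income = 415 − 8·10 − 6·11.75 = 264.5; x_1* = 8 + 0.5·264.5/10 = 21.225; x_2* = 6 + 0.5·264.5/11.75 = 17.2553.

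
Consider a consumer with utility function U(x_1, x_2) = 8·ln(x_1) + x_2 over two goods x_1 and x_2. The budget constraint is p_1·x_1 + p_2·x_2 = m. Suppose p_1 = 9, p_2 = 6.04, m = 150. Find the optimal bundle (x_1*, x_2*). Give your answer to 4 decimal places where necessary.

x_1* = 5.3689, x_2* = 16.8344

So x_1*(p_1,p_2) = 8·p_2/p_1, independent of income; and x_2* = (m − 8·p_2)/p_2.
At the given prices: x_1* = 8·6.04/9 = 5.3689, and x_2* = 16.8344.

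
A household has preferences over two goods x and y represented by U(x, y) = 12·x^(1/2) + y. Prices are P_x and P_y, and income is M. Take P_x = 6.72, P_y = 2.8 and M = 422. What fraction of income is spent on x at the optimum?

share on x = 0.0995

Set MRS = P_x/P_y: 6·x^(−1/2) = P_x/P_y.
Thus x* = (6·P_y/P_x)² — independent of M — with the rest of income spent on y.
Plugging in: x* = (6·2.8/6.72)² = 6.25, y* = 135.7143.
Expenditure on x: 6.72·6.25 = 42; share = 0.0995.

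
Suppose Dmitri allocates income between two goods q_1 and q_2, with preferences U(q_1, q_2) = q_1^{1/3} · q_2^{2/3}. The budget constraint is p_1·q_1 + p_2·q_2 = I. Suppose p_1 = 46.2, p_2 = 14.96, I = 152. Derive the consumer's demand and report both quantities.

q_1* = 1.0967, q_2* = 6.7736

Tangency: MRS = (1/2)·q_2/q_1 = p_1/p_2.
So 1/3·p_2·q_2 = 2/3·p_1·q_1; combined with the budget, a share 1/3 of income goes to q_1.
Demand: q_1*(p_1,p_2,I) = 1/3·I/p_1 and q_2* = 2/3·I/p_2.
At p_1=46.2, p_2=14.96, I=152: q_1* = 1/3·152/46.2 = 1.0967, q_2* = 6.7736.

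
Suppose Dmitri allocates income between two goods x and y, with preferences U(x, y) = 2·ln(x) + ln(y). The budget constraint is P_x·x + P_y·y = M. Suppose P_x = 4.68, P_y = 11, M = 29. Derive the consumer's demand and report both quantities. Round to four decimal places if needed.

x* = 4.1311, y* = 0.8788

The MRS is 2·y/x. Set MRS = P_x/P_y.
So 2·P_y·y = P_x·x; combined with the budget, a share 2/3 of income goes to x.
Demand: x*(P_x,P_y,M) = 2/3·M/P_x and y* = 1/3·M/P_y.
At P_x=4.68, P_y=11, M=29: x* = 2/3·29/4.68 = 4.1311, y* = 0.8788.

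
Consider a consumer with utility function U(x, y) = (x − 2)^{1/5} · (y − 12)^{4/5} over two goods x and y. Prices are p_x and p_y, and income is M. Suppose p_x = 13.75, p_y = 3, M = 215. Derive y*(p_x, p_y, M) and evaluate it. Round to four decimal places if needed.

MRS = (1/4)·(y−12)/(x−2). Tangency with p_x/p_y gives y−12 = 4·(p_x/p_y)·(x−2).
Substituting into the budget: x* = 2 + 0.2·(M − 2·p_x − 12·p_y)/p_x, and y* = 12 + 0.8·(…)/p_y.
Discretionary income = 215 − 2·13.75 − 12·3 = 151.5; y* = 12 + 0.8·151.5/3 = 52.4.

y* = 52.4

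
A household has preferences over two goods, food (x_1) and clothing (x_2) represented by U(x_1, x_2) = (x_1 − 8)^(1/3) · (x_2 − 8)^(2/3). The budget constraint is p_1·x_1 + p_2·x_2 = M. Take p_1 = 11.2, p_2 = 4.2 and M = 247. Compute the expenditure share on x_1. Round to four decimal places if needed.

share on x_1 = 0.5298

MRS = (1/2)·(x_2−8)/(x_1−8). Tangency with p_1/p_2 gives x_2−8 = 2·(p_1/p_2)·(x_1−8).
Substituting into the budget: x_1* = 8 + 1/3·(M − 8·p_1 − 8·p_2)/p_1, and x_2* = 8 + 2/3·(…)/p_2.
Discretionary income = 247 − 8·11.2 − 8·4.2 = 123.8; x_1* = 8 + 1/3·123.8/11.2 = 11.6845; x_2* = 8 + 2/3·123.8/4.2 = 27.6508.
Expenditure on x_1: 11.2·11.6845 = 130.8667; share = 0.5298.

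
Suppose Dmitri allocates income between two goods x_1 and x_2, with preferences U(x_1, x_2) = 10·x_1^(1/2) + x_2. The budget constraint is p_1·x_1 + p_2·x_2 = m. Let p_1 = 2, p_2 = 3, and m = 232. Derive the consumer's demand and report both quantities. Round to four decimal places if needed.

Utility is quasi-linear in x_2; the FOC for x_1 is 5/√x_1 = p_1/p_2.
Solve: √x_1 = 5·p_2/p_1, so x_1*(p_1,p_2) = (5·p_2/p_1)², and x_2* = (m − p_1·x_1*)/p_2.
Plugging in: x_1* = (5·3/2)² = 56.25, x_2* = 39.8333.

x_1* = 56.25, x_2* = 39.8333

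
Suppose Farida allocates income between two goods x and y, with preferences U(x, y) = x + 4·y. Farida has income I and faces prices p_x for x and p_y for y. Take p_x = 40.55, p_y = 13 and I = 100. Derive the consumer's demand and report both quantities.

x* = 0, y* = 7.6923

Linear utility — the consumer picks whichever good has higher MU/price: 1/40.55 = 0.0247 vs 4/13 = 0.3077.
y gives more utility per dollar, so spend all income on y: y* = I/p_y, x* = 0.
Numerically: x* = 0, y* = 7.6923.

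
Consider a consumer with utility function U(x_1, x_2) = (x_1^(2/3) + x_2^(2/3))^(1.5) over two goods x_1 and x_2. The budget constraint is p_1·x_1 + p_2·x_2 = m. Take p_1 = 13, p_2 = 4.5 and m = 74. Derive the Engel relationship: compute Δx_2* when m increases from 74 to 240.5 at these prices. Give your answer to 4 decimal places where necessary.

With the ratio pinned down, the budget gives x_1* = m/(p_1 + p_2·(x_2/x_1)) and x_2* = (x_2/x_1)·x_1*.
Numerically x_2/x_1 = 24.109739, so x_1* = 74/(13 + 4.5·24.109739) = 0.6091 and x_2* = 24.109739·0.6091 = 14.6849.
At m' = 240.5: x_2* = 47.7258. Change: 47.7258 − 14.6849 = 33.041.

Δx_2* = 33.041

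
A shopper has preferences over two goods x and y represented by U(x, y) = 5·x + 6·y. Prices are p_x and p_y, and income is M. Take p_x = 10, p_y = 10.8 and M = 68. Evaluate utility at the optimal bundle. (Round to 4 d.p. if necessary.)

V = 37.7778

Perfect substitutes: compare marginal utility per dollar. 5/p_x vs 6/p_y → 0.5 vs 0.5556.
y gives more utility per dollar, so spend all income on y: y* = M/p_y, x* = 0.
Numerically: x* = 0, y* = 6.2963.
Utility at the optimum: U(0, 6.2963) = 37.7778.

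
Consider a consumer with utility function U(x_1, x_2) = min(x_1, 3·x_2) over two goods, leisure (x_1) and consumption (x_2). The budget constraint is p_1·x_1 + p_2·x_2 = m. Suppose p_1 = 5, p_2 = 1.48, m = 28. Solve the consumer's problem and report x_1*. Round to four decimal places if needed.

x_1* = 5.0971

Demand: x_1*(p_1,p_2,m) = 3·m/(3·p_1 + p_2), x_2* = m/(3·p_1 + p_2).
Here 3·5 + 1.48 = 16.48, giving x_1* = 5.0971.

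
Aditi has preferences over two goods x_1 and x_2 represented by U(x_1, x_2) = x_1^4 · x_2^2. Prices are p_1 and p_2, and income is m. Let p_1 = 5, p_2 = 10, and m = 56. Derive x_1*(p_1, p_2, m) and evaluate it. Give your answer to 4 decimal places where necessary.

Demand: x_1*(p_1,p_2,m) = 2/3·m/p_1 and x_2* = 1/3·m/p_2.
At p_1=5, p_2=10, m=56: x_1* = 2/3·56/5 = 7.4667.

x_1* = 7.4667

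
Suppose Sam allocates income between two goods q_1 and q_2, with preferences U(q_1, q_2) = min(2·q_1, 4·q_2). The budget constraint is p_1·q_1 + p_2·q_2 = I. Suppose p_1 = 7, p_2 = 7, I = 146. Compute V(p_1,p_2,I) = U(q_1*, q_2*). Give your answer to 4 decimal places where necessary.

V = 27.8095

Demand: q_1*(p_1,p_2,I) = 4·I/(4·p_1 + 2·p_2), q_2* = 2·I/(4·p_1 + 2·p_2).
Here 4·7 + 2·7 = 42, giving q_1* = 13.9048 and q_2* = 6.9524.
Utility at the optimum: U(13.9048, 6.9524) = 27.8095.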